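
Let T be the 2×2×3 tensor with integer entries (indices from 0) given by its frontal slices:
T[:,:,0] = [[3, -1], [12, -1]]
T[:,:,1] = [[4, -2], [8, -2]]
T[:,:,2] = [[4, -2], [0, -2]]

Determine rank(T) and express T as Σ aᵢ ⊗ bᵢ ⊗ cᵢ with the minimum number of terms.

Lower bound: the mode-3 unfolding of T (rows indexed by k, columns by (i,j) = (0,0), (0,1), (1,0), (1,1)) is [[3, -1, 12, -1], [4, -2, 8, -2], [4, -2, 0, -2]].
There the 3×3 minor on rows k ∈ {0, 1, 2}, columns (i,j) ∈ {(0,0), (0,1), (1,0)} is det [[3, -1, 12], [4, -2, 8], [4, -2, 0]] = 16 ≠ 0, so this unfolding has rank ≥ 3; CP rank is at least every unfolding rank, so rank(T) ≥ 3. (Unfolding ranks only ever bound the CP rank from below — rank(T) can be strictly larger than all of them — so the matching upper bound has to come from an explicit 3-term decomposition.)
Upper bound: T is a sum of 3 rank-1 terms, T = [0, 1] ⊗ [1, 0] ⊗ [8, 4, -4] + [1, 1] ⊗ [2, -1] ⊗ [1, 2, 2] + [1, 2] ⊗ [1, 0] ⊗ [1, 0, 0] (one valid choice — decompositions are not unique — normalised so each a, b is primitive with positive first nonzero entry; check it by expanding all entries), so rank(T) ≤ 3.
These bounds meet, so rank(T) = 3.

rank(T) = 3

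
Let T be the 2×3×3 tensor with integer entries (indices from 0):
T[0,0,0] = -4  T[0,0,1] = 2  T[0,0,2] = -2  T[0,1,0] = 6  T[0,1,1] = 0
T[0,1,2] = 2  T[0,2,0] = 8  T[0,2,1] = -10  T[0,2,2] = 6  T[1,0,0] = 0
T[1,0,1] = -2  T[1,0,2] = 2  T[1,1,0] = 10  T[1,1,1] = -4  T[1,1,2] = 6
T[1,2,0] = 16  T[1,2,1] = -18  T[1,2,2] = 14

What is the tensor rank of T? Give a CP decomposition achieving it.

rank(T) = 3

Lower bound: the mode-3 unfolding of T (rows indexed by k, columns by (i,j) = (0,0), (0,1), (0,2), (1,0), (1,1), (1,2)) is [[-4, 6, 8, 0, 10, 16], [2, 0, -10, -2, -4, -18], [-2, 2, 6, 2, 6, 14]].
There the 3×3 minor on rows k ∈ {0, 1, 2}, columns (i,j) ∈ {(0,0), (0,1), (1,0)} is det [[-4, 6, 0], [2, 0, -2], [-2, 2, 2]] = -16 ≠ 0, so this unfolding has rank ≥ 3; CP rank is at least every unfolding rank, so rank(T) ≥ 3. (Flattening ranks never certify an upper bound on CP rank; for that we must actually write T with 3 rank-1 terms.)
Upper bound: T is a sum of 3 rank-1 terms, T = (0, 1) ∘ (1, 1, 2) ∘ (4, -4, 4) + (1, 1) ∘ (0, 1, -2) ∘ (-2, 4, -2) + (1, 1) ∘ (1, -2, -1) ∘ (-4, 2, -2) (one valid choice — decompositions are not unique — normalised so each a, b is primitive with positive first nonzero entry; check it by expanding all entries), so rank(T) ≤ 3.
These bounds meet, so rank(T) = 3.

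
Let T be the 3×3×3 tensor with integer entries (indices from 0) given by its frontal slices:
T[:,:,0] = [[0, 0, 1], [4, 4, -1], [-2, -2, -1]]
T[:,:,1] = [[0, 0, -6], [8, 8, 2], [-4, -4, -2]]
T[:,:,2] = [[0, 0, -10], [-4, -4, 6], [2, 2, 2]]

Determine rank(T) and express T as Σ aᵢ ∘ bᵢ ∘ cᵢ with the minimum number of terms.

rank(T) = 3

Lower bound: the mode-3 unfolding of T (rows indexed by k, columns by (i,j) = (0,0), (0,1), (0,2), (1,0), (1,1), (1,2), (2,0), (2,1), (2,2)) is [[0, 0, 1, 4, 4, -1, -2, -2, -1], [0, 0, -6, 8, 8, 2, -4, -4, -2], [0, 0, -10, -4, -4, 6, 2, 2, 2]].
There the 3×3 minor on rows k ∈ {0, 1, 2}, columns (i,j) ∈ {(0,2), (1,0), (1,2)} is det [[1, 4, -1], [-6, 8, 2], [-10, -4, 6]] = 16 ≠ 0, so this unfolding has rank ≥ 3; CP rank is at least every unfolding rank, so rank(T) ≥ 3. (This is only a lower bound: in general the CP rank may exceed every unfolding rank, so we still need to exhibit 3 rank-1 terms summing to T.)
Upper bound: T is a sum of 3 rank-1 terms, T = [0, 2, -1] ∘ [1, 1, 0] ∘ [2, 4, -2] + [1, -1, -1] ∘ [0, 0, 1] ∘ [1, 2, -2] + [2, -1, 0] ∘ [0, 0, 1] ∘ [0, -4, -4] (one valid choice — decompositions are not unique — normalised so each a, b is primitive with positive first nonzero entry; check it by expanding all entries), so rank(T) ≤ 3.
These bounds meet, so rank(T) = 3.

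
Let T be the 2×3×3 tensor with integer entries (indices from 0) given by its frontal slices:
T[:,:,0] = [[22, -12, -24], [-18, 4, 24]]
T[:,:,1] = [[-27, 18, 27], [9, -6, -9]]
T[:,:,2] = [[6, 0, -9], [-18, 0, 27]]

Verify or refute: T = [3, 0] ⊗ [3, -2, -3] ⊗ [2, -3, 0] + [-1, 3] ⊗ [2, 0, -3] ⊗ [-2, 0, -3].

Reconstruct entry (1,0,0) from the claimed factors: Σₗ aₗ[1]bₗ[0]cₗ[0] = (0)·(3)·(2) + (3)·(2)·(-2) = -12, but T[1,0,0] = -18. The claim is false.

No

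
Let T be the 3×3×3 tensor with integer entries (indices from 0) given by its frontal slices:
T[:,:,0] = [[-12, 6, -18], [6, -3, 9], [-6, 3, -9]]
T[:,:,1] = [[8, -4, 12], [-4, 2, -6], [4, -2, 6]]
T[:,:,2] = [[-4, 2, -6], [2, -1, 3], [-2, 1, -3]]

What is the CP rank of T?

Lower bound: T ≠ 0 (e.g. T[0,0,0] = -12), so rank(T) ≥ 1.
Upper bound: if T = a (x) b (x) c then every fibre of T is a multiple of the corresponding factor, so read the factors off the fibres through the nonzero entry T[0,0,0] = -12.
The mode-1 fibre T[:,0,0] = [-12, 6, -6] gives a = (2, -1, 1) (primitive direction); the mode-2 fibre T[0,:,0] = [-12, 6, -18] gives b = (2, -1, 3); then c[k] = T[0,0,k] / (a[0]·b[0]) = [-12, 8, -4] / 4 = (-3, 2, -1).
Expanding (2, -1, 1) (x) (2, -1, 3) (x) (-3, 2, -1) reproduces all 27 entries of T, so T = (2, -1, 1) (x) (2, -1, 3) (x) (-3, 2, -1) and rank(T) ≤ 1.
These bounds meet, so rank(T) = 1.

1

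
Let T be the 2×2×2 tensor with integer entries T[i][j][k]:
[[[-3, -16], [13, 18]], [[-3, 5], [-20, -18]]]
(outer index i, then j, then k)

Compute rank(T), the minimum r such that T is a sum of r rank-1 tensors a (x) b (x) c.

Lower bound: in the mode-2 unfolding of T (rows indexed by j, columns by (i,k)) the 2×2 minor on rows j ∈ {0, 1}, columns (i,k) ∈ {(0,0), (0,1)} is det [[-3, -16], [13, 18]] = 154 ≠ 0, so that unfolding has rank ≥ 2 and hence rank(T) ≥ 2 (CP rank is at least every unfolding rank, though it can be larger).
Upper bound: with S_k = T[:,:,k], the two rank-1 terms a₁b₁ᵀ, a₂b₂ᵀ are the rank-1 members of the pencil x·S₀ + y·S₁.
det(x·S₀ + y·S₁) is 99·x² + 363·xy + 198·y² = 33·(x + 3·y)(3·x + 2·y), vanishing at (x:y) = (3:-1) and (2:-3).
M₁ = 3·S₀ − S₁ = [[7, 21], [-14, -42]] = 7·[1, -2][1, 3]ᵀ and M₂ = 2·S₀ − 3·S₁ = [[42, -28], [-21, 14]] = 7·[2, -1][3, -2]ᵀ, so take a₁ = [1, -2], b₁ = [1, 3], a₂ = [2, -1], b₂ = [3, -2].
Each slice is an integer combination of E₁ = a₁b₁ᵀ and E₂ = a₂b₂ᵀ: S₀ = 3·E₁ − E₂, S₁ = 2·E₁ − 3·E₂; reading off coefficients, c₁ = [3, 2] and c₂ = [-1, -3].
Hence T = [1, -2] (x) [1, 3] (x) [3, 2] + [2, -1] (x) [3, -2] (x) [-1, -3], so rank(T) ≤ 2.
These bounds meet, so rank(T) = 2.

2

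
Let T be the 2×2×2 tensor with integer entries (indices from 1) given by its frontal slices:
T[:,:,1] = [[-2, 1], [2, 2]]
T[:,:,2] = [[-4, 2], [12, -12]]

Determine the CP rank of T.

Lower bound: the mode-1 unfolding of T (rows indexed by i, columns by (j,k) = (1,1), (1,2), (2,1), (2,2)) is [[-2, -4, 1, 2], [2, 12, 2, -12]].
There the 2×2 minor on rows i ∈ {1, 2}, columns (j,k) ∈ {(1,1), (1,2)} is det [[-2, -4], [2, 12]] = -16 ≠ 0, so this unfolding has rank ≥ 2; CP rank is at least every unfolding rank, so rank(T) ≥ 2. (Unfolding ranks only ever bound the CP rank from below — rank(T) can be strictly larger than all of them — so the matching upper bound has to come from an explicit 2-term decomposition.)
Upper bound — finding two terms. Write S_k = T[:,:,k] for the frontal slices: S₁ = [[-2, 1], [2, 2]], S₂ = [[-4, 2], [12, -12]].
If T = a₁ ⊗ b₁ ⊗ c₁ + a₂ ⊗ b₂ ⊗ c₂ then each S_k = c₁[k]·a₁b₁ᵀ + c₂[k]·a₂b₂ᵀ. S₁ and S₂ are linearly independent, so a₁b₁ᵀ and a₂b₂ᵀ must span the same plane of matrices: they are the rank-1 matrices of the form x·S₁ + y·S₂.
det(x·S₁ + y·S₂) is −6·x² + 24·y² = (-6)·(x − 2·y)(x + 2·y), vanishing at (x:y) = (2:1) and (2:-1).
M₁ = 2·S₁ + S₂ = [[-8, 4], [16, -8]] = (-4)·[1, -2][2, -1]ᵀ and M₂ = 2·S₁ − S₂ = [[0, 0], [-8, 16]] = (-8)·[0, 1][1, -2]ᵀ, so take a₁ = [1, -2], b₁ = [2, -1], a₂ = [0, 1], b₂ = [1, -2].
Each slice is an integer combination of E₁ = a₁b₁ᵀ and E₂ = a₂b₂ᵀ: S₁ = −E₁ − 2·E₂, S₂ = −2·E₁ + 4·E₂; reading off coefficients, c₁ = [-1, -2] and c₂ = [-2, 4].
Hence T = [1, -2] ⊗ [2, -1] ⊗ [-1, -2] + [0, 1] ⊗ [1, -2] ⊗ [-2, 4], so rank(T) ≤ 2.
These bounds meet, so rank(T) = 2.

2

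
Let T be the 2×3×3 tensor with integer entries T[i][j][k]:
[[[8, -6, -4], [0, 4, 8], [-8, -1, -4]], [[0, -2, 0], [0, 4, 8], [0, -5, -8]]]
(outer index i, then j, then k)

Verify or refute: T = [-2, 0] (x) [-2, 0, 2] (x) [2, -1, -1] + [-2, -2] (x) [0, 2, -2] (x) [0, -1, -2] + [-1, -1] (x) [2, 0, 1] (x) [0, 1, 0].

Reconstruct entrywise from the claimed factors. For example, T[0,1,2] = 8 and Σₗ aₗ[0]bₗ[1]cₗ[2] = (-2)·(0)·(-1) + (-2)·(2)·(-2) + (-1)·(0)·(0) = 8; checking all 18 entries, every one matches. The claim holds.

Yes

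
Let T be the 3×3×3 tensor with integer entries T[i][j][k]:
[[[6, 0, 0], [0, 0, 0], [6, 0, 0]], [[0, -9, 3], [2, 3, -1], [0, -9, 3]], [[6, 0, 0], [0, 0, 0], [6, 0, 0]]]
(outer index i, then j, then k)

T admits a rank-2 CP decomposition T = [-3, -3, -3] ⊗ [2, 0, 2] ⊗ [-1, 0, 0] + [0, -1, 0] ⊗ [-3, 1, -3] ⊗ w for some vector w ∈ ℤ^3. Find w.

Subtract the known terms from T to get the rank-1 residual R = [0, -1, 0] ⊗ [-3, 1, -3] ⊗ w, so R[i,j,k] = a[i]·b[j]·w[k]. Pick indices with nonzero a[1]·b[0] = (-1)·(-3) = 3. Only the fibre through (1,0,·) is needed: R[1,0,:] = T[1,0,:] − Σₗ aₗ[1]bₗ[0]cₗ = [0, -9, 3] − (-3)·(2)·[-1, 0, 0] = [-6, -9, 3]. Then w[k] = R[1,0,k] / 3 for each k, giving w = [-6, -9, 3] / 3 = [-2, -3, 1].

w = [-2, -3, 1]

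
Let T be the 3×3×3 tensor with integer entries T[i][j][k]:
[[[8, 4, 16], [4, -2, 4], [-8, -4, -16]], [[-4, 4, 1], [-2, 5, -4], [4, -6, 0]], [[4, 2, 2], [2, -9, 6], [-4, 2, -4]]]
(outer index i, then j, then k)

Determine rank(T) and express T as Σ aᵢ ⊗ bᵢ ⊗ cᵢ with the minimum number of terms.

Lower bound: the mode-2 unfolding of T (rows indexed by j, columns by (i,k) = (0,0), (0,1), (0,2), (1,0), (1,1), (1,2), (2,0), (2,1), (2,2)) is [[8, 4, 16, -4, 4, 1, 4, 2, 2], [4, -2, 4, -2, 5, -4, 2, -9, 6], [-8, -4, -16, 4, -6, 0, -4, 2, -4]].
There the 3×3 minor on rows j ∈ {0, 1, 2}, columns (i,k) ∈ {(0,0), (0,1), (1,1)} is det [[8, 4, 4], [4, -2, 5], [-8, -4, -6]] = 64 ≠ 0, so this unfolding has rank ≥ 3; CP rank is at least every unfolding rank, so rank(T) ≥ 3. (This is only a lower bound: in general the CP rank may exceed every unfolding rank, so we still need to exhibit 3 rank-1 terms summing to T.)
Upper bound: T is a sum of 3 rank-1 terms, T = [0, 1, -2] ⊗ [1, -2, 0] ⊗ [0, -2, 1] + [2, -1, 1] ⊗ [2, 1, -2] ⊗ [2, -1, 2] + [2, 1, 0] ⊗ [1, 0, -1] ⊗ [0, 4, 4] (one valid choice — decompositions are not unique — normalised so each a, b is primitive with positive first nonzero entry; check it by expanding all entries), so rank(T) ≤ 3.
These bounds meet, so rank(T) = 3.
Check entry T[1,1,1] = 5: (1)·(-2)·(-2) + (-1)·(1)·(-1) + (1)·(0)·(4) = 5.

rank(T) = 3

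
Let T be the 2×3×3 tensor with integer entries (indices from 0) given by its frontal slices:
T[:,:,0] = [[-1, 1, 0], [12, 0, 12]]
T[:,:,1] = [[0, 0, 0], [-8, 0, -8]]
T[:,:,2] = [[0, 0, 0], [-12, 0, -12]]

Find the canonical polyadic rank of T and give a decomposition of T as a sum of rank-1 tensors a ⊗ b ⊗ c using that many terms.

rank(T) = 2

Lower bound: the mode-1 unfolding of T (rows indexed by i, columns by (j,k) = (0,0), (0,1), (0,2), (1,0), (1,1), (1,2), (2,0), (2,1), (2,2)) is [[-1, 0, 0, 1, 0, 0, 0, 0, 0], [12, -8, -12, 0, 0, 0, 12, -8, -12]].
There the 2×2 minor on rows i ∈ {0, 1}, columns (j,k) ∈ {(0,0), (0,1)} is det [[-1, 0], [12, -8]] = 8 ≠ 0, so this unfolding has rank ≥ 2; CP rank is at least every unfolding rank, so rank(T) ≥ 2. (This is only a lower bound: in general the CP rank may exceed every unfolding rank, so we still need to exhibit 2 rank-1 terms summing to T.)
Upper bound — finding two terms. Write S_k = T[:,:,k] for the frontal slices: S₀ = [[-1, 1, 0], [12, 0, 12]], S₁ = [[0, 0, 0], [-8, 0, -8]], S₂ = [[0, 0, 0], [-12, 0, -12]].
If T = a₁ ⊗ b₁ ⊗ c₁ + a₂ ⊗ b₂ ⊗ c₂ then each S_k = c₁[k]·a₁b₁ᵀ + c₂[k]·a₂b₂ᵀ. S₀ and S₁ are linearly independent, so a₁b₁ᵀ and a₂b₂ᵀ must span the same plane of matrices: they are the rank-1 matrices of the form x·S₀ + y·S₁.
The 2×2 minor of x·S₀ + y·S₁ on rows {0,1}, columns {0,1} is −12·x² + 8·xy = (-4)·(3·x − 2·y)(x), vanishing at (x:y) = (2:3) and (0:1).
M₁ = 2·S₀ + 3·S₁ = [[-2, 2, 0], [0, 0, 0]] = (-2)·[1, 0][1, -1, 0]ᵀ and M₂ = S₁ = [[0, 0, 0], [-8, 0, -8]] = (-8)·[0, 1][1, 0, 1]ᵀ, so take a₁ = [1, 0], b₁ = [1, -1, 0], a₂ = [0, 1], b₂ = [1, 0, 1].
Each slice is an integer combination of E₁ = a₁b₁ᵀ and E₂ = a₂b₂ᵀ: S₀ = −E₁ + 12·E₂, S₁ = −8·E₂, S₂ = −12·E₂; reading off coefficients, c₁ = [-1, 0, 0] and c₂ = [12, -8, -12].
Hence T = [1, 0] ⊗ [1, -1, 0] ⊗ [-1, 0, 0] + [0, 1] ⊗ [1, 0, 1] ⊗ [12, -8, -12], so rank(T) ≤ 2.
These bounds meet, so rank(T) = 2.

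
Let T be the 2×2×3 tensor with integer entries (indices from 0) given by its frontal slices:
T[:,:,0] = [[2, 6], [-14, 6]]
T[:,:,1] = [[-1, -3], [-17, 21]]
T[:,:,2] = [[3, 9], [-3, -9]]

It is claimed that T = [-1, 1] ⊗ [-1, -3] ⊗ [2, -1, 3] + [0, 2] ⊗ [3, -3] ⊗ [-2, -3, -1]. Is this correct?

No

Reconstruct entry (1,0,2) from the claimed factors: Σₗ aₗ[1]bₗ[0]cₗ[2] = (1)·(-1)·(3) + (2)·(3)·(-1) = -9, but T[1,0,2] = -3. The claim is false.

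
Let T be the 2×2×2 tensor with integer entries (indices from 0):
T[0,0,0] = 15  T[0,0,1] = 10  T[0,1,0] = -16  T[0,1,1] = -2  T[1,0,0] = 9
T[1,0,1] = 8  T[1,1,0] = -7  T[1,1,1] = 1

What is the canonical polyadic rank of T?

Lower bound: the mode-1 unfolding of T (rows indexed by i, columns by (j,k) = (0,0), (0,1), (1,0), (1,1)) is [[15, 10, -16, -2], [9, 8, -7, 1]].
There the 2×2 minor on rows i ∈ {0, 1}, columns (j,k) ∈ {(0,0), (0,1)} is det [[15, 10], [9, 8]] = 30 ≠ 0, so this unfolding has rank ≥ 2; CP rank is at least every unfolding rank, so rank(T) ≥ 2. (Unfolding ranks only ever bound the CP rank from below — rank(T) can be strictly larger than all of them — so the matching upper bound has to come from an explicit 2-term decomposition.)
Upper bound — finding two terms. Write S_k = T[:,:,k] for the frontal slices: S₀ = [[15, -16], [9, -7]], S₁ = [[10, -2], [8, 1]].
If T = a₁ (x) b₁ (x) c₁ + a₂ (x) b₂ (x) c₂ then each S_k = c₁[k]·a₁b₁ᵀ + c₂[k]·a₂b₂ᵀ. S₀ and S₁ are linearly independent, so a₁b₁ᵀ and a₂b₂ᵀ must span the same plane of matrices: they are the rank-1 matrices of the form x·S₀ + y·S₁.
det(x·S₀ + y·S₁) is 39·x² + 91·xy + 26·y² = 13·(x + 2·y)(3·x + y), vanishing at (x:y) = (2:-1) and (1:-3).
M₁ = 2·S₀ − S₁ = [[20, -30], [10, -15]] = 5·[2, 1][2, -3]ᵀ and M₂ = S₀ − 3·S₁ = [[-15, -10], [-15, -10]] = (-5)·[1, 1][3, 2]ᵀ, so take a₁ = [2, 1], b₁ = [2, -3], a₂ = [1, 1], b₂ = [3, 2].
Each slice is an integer combination of E₁ = a₁b₁ᵀ and E₂ = a₂b₂ᵀ: S₀ = 3·E₁ + E₂, S₁ = E₁ + 2·E₂; reading off coefficients, c₁ = [3, 1] and c₂ = [1, 2].
Hence T = [2, 1] (x) [2, -3] (x) [3, 1] + [1, 1] (x) [3, 2] (x) [1, 2], so rank(T) ≤ 2.
These bounds meet, so rank(T) = 2.
Check entry T[0,1,0] = -16: (2)·(-3)·(3) + (1)·(2)·(1) = -16.

2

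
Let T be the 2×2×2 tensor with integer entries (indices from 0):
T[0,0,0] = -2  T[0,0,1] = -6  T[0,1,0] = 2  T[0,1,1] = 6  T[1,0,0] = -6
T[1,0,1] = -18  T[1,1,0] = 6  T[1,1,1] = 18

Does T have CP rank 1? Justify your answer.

The mode-1 fibre T[:,0,0] = [-2, -6] gives a = [1, 3] (primitive direction); the mode-2 fibre T[0,:,0] = [-2, 2] gives b = [1, -1]; then c[k] = T[0,0,k] / (a[0]·b[0]) = [-2, -6] / 1 = [-2, -6].
Expanding [1, 3] ⊗ [1, -1] ⊗ [-2, -6] reproduces all 8 entries of T, so T = [1, 3] ⊗ [1, -1] ⊗ [-2, -6] and rank(T) ≤ 1.
Equivalently every frontal slice T[:,:,k] is c[k] times the rank-1 matrix [1, 3] ⊗ [1, -1]. So T has rank 1 (it is nonzero).

Yes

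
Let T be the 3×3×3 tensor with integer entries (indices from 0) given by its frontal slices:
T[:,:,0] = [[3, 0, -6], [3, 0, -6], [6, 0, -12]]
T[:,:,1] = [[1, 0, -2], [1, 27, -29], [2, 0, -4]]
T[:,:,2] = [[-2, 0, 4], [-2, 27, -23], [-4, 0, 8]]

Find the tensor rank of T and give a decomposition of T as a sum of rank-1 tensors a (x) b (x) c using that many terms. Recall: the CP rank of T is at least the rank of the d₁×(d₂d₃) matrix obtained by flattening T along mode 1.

rank(T) = 2

Lower bound: the mode-3 unfolding of T (rows indexed by k, columns by (i,j) = (0,0), (0,1), (0,2), (1,0), (1,1), (1,2), (2,0), (2,1), (2,2)) is [[3, 0, -6, 3, 0, -6, 6, 0, -12], [1, 0, -2, 1, 27, -29, 2, 0, -4], [-2, 0, 4, -2, 27, -23, -4, 0, 8]].
There the 2×2 minor on rows k ∈ {0, 1}, columns (i,j) ∈ {(0,0), (1,1)} is det [[3, 0], [1, 27]] = 81 ≠ 0, so this unfolding has rank ≥ 2; CP rank is at least every unfolding rank, so rank(T) ≥ 2. (Flattening ranks never certify an upper bound on CP rank; for that we must actually write T with 2 rank-1 terms.)
Upper bound — finding two terms. Write S_k = T[:,:,k] for the frontal slices: S₀ = [[3, 0, -6], [3, 0, -6], [6, 0, -12]], S₁ = [[1, 0, -2], [1, 27, -29], [2, 0, -4]], S₂ = [[-2, 0, 4], [-2, 27, -23], [-4, 0, 8]].
If T = a₁ (x) b₁ (x) c₁ + a₂ (x) b₂ (x) c₂ then each S_k = c₁[k]·a₁b₁ᵀ + c₂[k]·a₂b₂ᵀ. S₀ and S₁ are linearly independent, so a₁b₁ᵀ and a₂b₂ᵀ must span the same plane of matrices: they are the rank-1 matrices of the form x·S₀ + y·S₁.
The 2×2 minor of x·S₀ + y·S₁ on rows {0,1}, columns {0,1} is 81·xy + 27·y² = 27·(y)(3·x + y), vanishing at (x:y) = (1:0) and (1:-3).
M₁ = S₀ = [[3, 0, -6], [3, 0, -6], [6, 0, -12]] = 3·(1, 1, 2)(1, 0, -2)ᵀ and M₂ = S₀ − 3·S₁ = [[0, 0, 0], [0, -81, 81], [0, 0, 0]] = (-81)·(0, 1, 0)(0, 1, -1)ᵀ, so take a₁ = (1, 1, 2), b₁ = (1, 0, -2), a₂ = (0, 1, 0), b₂ = (0, 1, -1).
Each slice is an integer combination of E₁ = a₁b₁ᵀ and E₂ = a₂b₂ᵀ: S₀ = 3·E₁, S₁ = E₁ + 27·E₂, S₂ = −2·E₁ + 27·E₂; reading off coefficients, c₁ = (3, 1, -2) and c₂ = (0, 27, 27).
Hence T = (1, 1, 2) (x) (1, 0, -2) (x) (3, 1, -2) + (0, 1, 0) (x) (0, 1, -1) (x) (0, 27, 27), so rank(T) ≤ 2.
These bounds meet, so rank(T) = 2.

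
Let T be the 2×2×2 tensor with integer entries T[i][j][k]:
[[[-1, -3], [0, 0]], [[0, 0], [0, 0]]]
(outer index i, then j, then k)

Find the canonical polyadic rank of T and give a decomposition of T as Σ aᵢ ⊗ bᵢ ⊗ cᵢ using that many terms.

Lower bound: T ≠ 0 (e.g. T[0,0,0] = -1), so rank(T) ≥ 1.
Upper bound: the mode-1 fibre T[:,0,0] = [-1, 0] gives a = [1, 0] (primitive direction); the mode-2 fibre T[0,:,0] = [-1, 0] gives b = [1, 0]; then c[k] = T[0,0,k] / (a[0]·b[0]) = [-1, -3] / 1 = [-1, -3].
Expanding [1, 0] ⊗ [1, 0] ⊗ [-1, -3] reproduces all 8 entries of T, so T = [1, 0] ⊗ [1, 0] ⊗ [-1, -3] and rank(T) ≤ 1.
These bounds meet, so rank(T) = 1.

rank(T) = 1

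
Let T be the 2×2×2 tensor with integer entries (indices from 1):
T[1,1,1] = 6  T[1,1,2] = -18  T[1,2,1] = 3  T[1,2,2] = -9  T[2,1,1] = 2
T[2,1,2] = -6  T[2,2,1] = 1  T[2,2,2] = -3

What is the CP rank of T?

Lower bound: T ≠ 0 (e.g. T[1,1,1] = 6), so rank(T) ≥ 1.
Upper bound: if T = a ⊗ b ⊗ c then every fibre of T is a multiple of the corresponding factor, so read the factors off the fibres through the nonzero entry T[1,1,1] = 6.
The mode-1 fibre T[:,1,1] = [6, 2] gives a = [3, 1] (primitive direction); the mode-2 fibre T[1,:,1] = [6, 3] gives b = [2, 1]; then c[k] = T[1,1,k] / (a[1]·b[1]) = [6, -18] / 6 = [1, -3].
Expanding [3, 1] ⊗ [2, 1] ⊗ [1, -3] reproduces all 8 entries of T, so T = [3, 1] ⊗ [2, 1] ⊗ [1, -3] and rank(T) ≤ 1.
These bounds meet, so rank(T) = 1.

1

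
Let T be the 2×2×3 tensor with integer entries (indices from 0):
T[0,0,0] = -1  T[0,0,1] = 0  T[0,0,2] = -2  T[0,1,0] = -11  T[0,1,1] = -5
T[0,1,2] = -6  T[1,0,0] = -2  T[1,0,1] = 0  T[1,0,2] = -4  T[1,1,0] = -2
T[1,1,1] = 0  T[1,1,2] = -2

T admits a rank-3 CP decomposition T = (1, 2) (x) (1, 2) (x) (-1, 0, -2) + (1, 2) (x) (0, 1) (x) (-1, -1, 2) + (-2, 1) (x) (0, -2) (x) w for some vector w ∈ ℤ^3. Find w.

Subtract the known terms from T to get the rank-1 residual R = (-2, 1) (x) (0, -2) (x) w, so R[i,j,k] = a[i]·b[j]·w[k]. Pick indices with nonzero a[0]·b[1] = (-2)·(-2) = 4. Only the fibre through (0,1,·) is needed: R[0,1,:] = T[0,1,:] − Σₗ aₗ[0]bₗ[1]cₗ = [-11, -5, -6] − (1)·(2)·(-1, 0, -2) − (1)·(1)·(-1, -1, 2) = [-8, -4, -4]. Then w[k] = R[0,1,k] / 4 for each k, giving w = [-8, -4, -4] / 4 = (-2, -1, -1).

w = (-2, -1, -1)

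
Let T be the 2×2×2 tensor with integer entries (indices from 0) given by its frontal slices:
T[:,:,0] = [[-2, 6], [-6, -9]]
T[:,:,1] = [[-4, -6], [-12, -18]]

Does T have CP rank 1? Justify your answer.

The mode-2 unfolding of T (rows indexed by j, columns by (i,k) = (0,0), (0,1), (1,0), (1,1)) is [[-2, -4, -6, -12], [6, -6, -9, -18]].
There the 2×2 minor on rows j ∈ {0, 1}, columns (i,k) ∈ {(0,0), (0,1)} is det [[-2, -4], [6, -6]] = 36 ≠ 0, so this unfolding has rank ≥ 2; CP rank is at least every unfolding rank, so rank(T) ≥ 2.
In particular rank(T) ≥ 2 > 1, so T is not rank-1.

No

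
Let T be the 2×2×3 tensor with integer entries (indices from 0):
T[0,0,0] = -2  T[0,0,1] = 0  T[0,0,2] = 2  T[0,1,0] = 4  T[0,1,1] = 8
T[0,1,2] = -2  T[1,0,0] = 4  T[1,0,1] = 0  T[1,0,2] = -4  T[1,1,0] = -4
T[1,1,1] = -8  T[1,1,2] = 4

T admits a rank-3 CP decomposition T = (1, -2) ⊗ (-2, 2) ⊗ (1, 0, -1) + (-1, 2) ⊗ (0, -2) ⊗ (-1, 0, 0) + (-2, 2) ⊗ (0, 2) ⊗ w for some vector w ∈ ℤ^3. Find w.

w = (-1, -2, 0)

Subtract the known terms from T to get the rank-1 residual R = (-2, 2) ⊗ (0, 2) ⊗ w, so R[i,j,k] = a[i]·b[j]·w[k]. Pick indices with nonzero a[0]·b[1] = (-2)·(2) = -4. Only the fibre through (0,1,·) is needed: R[0,1,:] = T[0,1,:] − Σₗ aₗ[0]bₗ[1]cₗ = [4, 8, -2] − (1)·(2)·(1, 0, -1) − (-1)·(-2)·(-1, 0, 0) = [4, 8, 0]. Then w[k] = R[0,1,k] / -4 for each k, giving w = [4, 8, 0] / -4 = (-1, -2, 0).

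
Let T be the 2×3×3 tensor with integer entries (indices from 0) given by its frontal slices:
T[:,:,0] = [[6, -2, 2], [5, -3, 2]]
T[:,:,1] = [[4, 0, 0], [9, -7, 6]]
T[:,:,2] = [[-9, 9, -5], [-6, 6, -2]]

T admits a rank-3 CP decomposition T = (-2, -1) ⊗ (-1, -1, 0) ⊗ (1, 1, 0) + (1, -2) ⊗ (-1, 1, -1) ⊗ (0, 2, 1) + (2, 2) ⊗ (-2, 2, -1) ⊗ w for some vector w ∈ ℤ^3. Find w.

w = (-1, -1, 2)

Subtract the known terms from T to get the rank-1 residual R = (2, 2) ⊗ (-2, 2, -1) ⊗ w, so R[i,j,k] = a[i]·b[j]·w[k]. Pick indices with nonzero a[0]·b[0] = (2)·(-2) = -4. Only the fibre through (0,0,·) is needed: R[0,0,:] = T[0,0,:] − Σₗ aₗ[0]bₗ[0]cₗ = [6, 4, -9] − (-2)·(-1)·(1, 1, 0) − (1)·(-1)·(0, 2, 1) = [4, 4, -8]. Then w[k] = R[0,0,k] / -4 for each k, giving w = [4, 4, -8] / -4 = (-1, -1, 2).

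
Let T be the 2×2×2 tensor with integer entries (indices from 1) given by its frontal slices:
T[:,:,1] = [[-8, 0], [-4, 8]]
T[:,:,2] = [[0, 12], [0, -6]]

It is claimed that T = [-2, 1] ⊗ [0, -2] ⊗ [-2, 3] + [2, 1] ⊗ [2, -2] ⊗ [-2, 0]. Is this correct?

Reconstruct entrywise from the claimed factors. For example, T[1,2,2] = 12 and Σₗ aₗ[1]bₗ[2]cₗ[2] = (-2)·(-2)·(3) + (2)·(-2)·(0) = 12; checking all 8 entries, every one matches. The claim holds.

Yes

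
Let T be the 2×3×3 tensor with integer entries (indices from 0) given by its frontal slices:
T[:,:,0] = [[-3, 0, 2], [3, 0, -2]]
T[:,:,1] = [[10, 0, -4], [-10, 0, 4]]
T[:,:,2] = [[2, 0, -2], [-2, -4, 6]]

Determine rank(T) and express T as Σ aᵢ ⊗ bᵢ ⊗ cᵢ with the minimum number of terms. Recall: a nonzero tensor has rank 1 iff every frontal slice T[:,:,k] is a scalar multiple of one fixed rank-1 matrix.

Lower bound: the mode-2 unfolding of T (rows indexed by j, columns by (i,k) = (0,0), (0,1), (0,2), (1,0), (1,1), (1,2)) is [[-3, 10, 2, 3, -10, -2], [0, 0, 0, 0, 0, -4], [2, -4, -2, -2, 4, 6]].
There the 3×3 minor on rows j ∈ {0, 1, 2}, columns (i,k) ∈ {(0,0), (0,1), (1,2)} is det [[-3, 10, -2], [0, 0, -4], [2, -4, 6]] = -32 ≠ 0, so this unfolding has rank ≥ 3; CP rank is at least every unfolding rank, so rank(T) ≥ 3. (Unfolding ranks only ever bound the CP rank from below — rank(T) can be strictly larger than all of them — so the matching upper bound has to come from an explicit 3-term decomposition.)
Upper bound: T is a sum of 3 rank-1 terms, T = [0, 1] ⊗ [0, 1, -1] ⊗ [0, 0, -4] + [1, -1] ⊗ [1, 0, 0] ⊗ [1, 2, -2] + [1, -1] ⊗ [2, 0, -1] ⊗ [-2, 4, 2] (one valid choice — decompositions are not unique — normalised so each a, b is primitive with positive first nonzero entry; check it by expanding all entries), so rank(T) ≤ 3.
These bounds meet, so rank(T) = 3.
Check entry T[1,2,1] = 4: (1)·(-1)·(0) + (-1)·(0)·(2) + (-1)·(-1)·(4) = 4.

rank(T) = 3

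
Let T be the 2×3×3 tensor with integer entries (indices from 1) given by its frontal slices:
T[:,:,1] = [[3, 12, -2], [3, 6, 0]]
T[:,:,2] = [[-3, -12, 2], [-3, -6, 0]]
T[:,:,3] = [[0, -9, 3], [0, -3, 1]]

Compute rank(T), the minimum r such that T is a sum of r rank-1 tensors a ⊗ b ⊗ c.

2

Lower bound: the mode-2 unfolding of T (rows indexed by j, columns by (i,k) = (1,1), (1,2), (1,3), (2,1), (2,2), (2,3)) is [[3, -3, 0, 3, -3, 0], [12, -12, -9, 6, -6, -3], [-2, 2, 3, 0, 0, 1]].
There the 2×2 minor on rows j ∈ {1, 2}, columns (i,k) ∈ {(1,1), (1,3)} is det [[3, 0], [12, -9]] = -27 ≠ 0, so this unfolding has rank ≥ 2; CP rank is at least every unfolding rank, so rank(T) ≥ 2. (Unfolding ranks only ever bound the CP rank from below — rank(T) can be strictly larger than all of them — so the matching upper bound has to come from an explicit 2-term decomposition.)
Upper bound — finding two terms. Write S_k = T[:,:,k] for the frontal slices: S₁ = [[3, 12, -2], [3, 6, 0]], S₂ = [[-3, -12, 2], [-3, -6, 0]], S₃ = [[0, -9, 3], [0, -3, 1]].
If T = a₁ ⊗ b₁ ⊗ c₁ + a₂ ⊗ b₂ ⊗ c₂ then each S_k = c₁[k]·a₁b₁ᵀ + c₂[k]·a₂b₂ᵀ. S₁ and S₃ are linearly independent, so a₁b₁ᵀ and a₂b₂ᵀ must span the same plane of matrices: they are the rank-1 matrices of the form x·S₁ + y·S₃.
The 2×2 minor of x·S₁ + y·S₃ on rows {1,2}, columns {1,2} is −18·x² + 18·xy = (-18)·(x − y)(x), vanishing at (x:y) = (1:1) and (0:1).
M₁ = S₁ + S₃ = [[3, 3, 1], [3, 3, 1]] = [1, 1][3, 3, 1]ᵀ and M₂ = S₃ = [[0, -9, 3], [0, -3, 1]] = −[3, 1][0, 3, -1]ᵀ, so take a₁ = [1, 1], b₁ = [3, 3, 1], a₂ = [3, 1], b₂ = [0, 3, -1].
Each slice is an integer combination of E₁ = a₁b₁ᵀ and E₂ = a₂b₂ᵀ: S₁ = E₁ + E₂, S₂ = −E₁ − E₂, S₃ = −E₂; reading off coefficients, c₁ = [1, -1, 0] and c₂ = [1, -1, -1].
Hence T = [1, 1] ⊗ [3, 3, 1] ⊗ [1, -1, 0] + [3, 1] ⊗ [0, 3, -1] ⊗ [1, -1, -1], so rank(T) ≤ 2.
These bounds meet, so rank(T) = 2.
Check entry T[2,2,3] = -3: (1)·(3)·(0) + (1)·(3)·(-1) = -3.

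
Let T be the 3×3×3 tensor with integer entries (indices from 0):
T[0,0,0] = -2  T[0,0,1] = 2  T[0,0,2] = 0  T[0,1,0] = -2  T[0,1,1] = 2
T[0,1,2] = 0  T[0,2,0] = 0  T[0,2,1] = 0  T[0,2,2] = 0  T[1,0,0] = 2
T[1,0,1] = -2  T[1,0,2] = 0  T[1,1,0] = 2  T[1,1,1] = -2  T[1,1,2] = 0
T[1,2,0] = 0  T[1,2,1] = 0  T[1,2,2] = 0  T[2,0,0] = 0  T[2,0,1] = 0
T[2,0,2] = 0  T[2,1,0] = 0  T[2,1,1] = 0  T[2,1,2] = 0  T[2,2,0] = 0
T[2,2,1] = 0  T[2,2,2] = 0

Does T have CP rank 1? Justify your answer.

If T = a ⊗ b ⊗ c then every fibre of T is a multiple of the corresponding factor, so read the factors off the fibres through the nonzero entry T[0,0,0] = -2.
The mode-1 fibre T[:,0,0] = [-2, 2, 0] gives a = [1, -1, 0] (primitive direction); the mode-2 fibre T[0,:,0] = [-2, -2, 0] gives b = [1, 1, 0]; then c[k] = T[0,0,k] / (a[0]·b[0]) = [-2, 2, 0] / 1 = [-2, 2, 0].
Expanding [1, -1, 0] ⊗ [1, 1, 0] ⊗ [-2, 2, 0] reproduces all 27 entries of T, so T = [1, -1, 0] ⊗ [1, 1, 0] ⊗ [-2, 2, 0] and rank(T) ≤ 1.
Equivalently every frontal slice T[:,:,k] is c[k] times the rank-1 matrix [1, -1, 0] ⊗ [1, 1, 0]. So T has rank 1 (it is nonzero).

Yes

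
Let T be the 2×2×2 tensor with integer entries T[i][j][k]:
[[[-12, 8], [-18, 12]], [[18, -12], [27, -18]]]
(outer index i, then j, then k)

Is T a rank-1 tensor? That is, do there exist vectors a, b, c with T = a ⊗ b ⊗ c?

The mode-1 fibre T[:,0,0] = [-12, 18] gives a = [2, -3] (primitive direction); the mode-2 fibre T[0,:,0] = [-12, -18] gives b = [2, 3]; then c[k] = T[0,0,k] / (a[0]·b[0]) = [-12, 8] / 4 = [-3, 2].
Expanding [2, -3] ⊗ [2, 3] ⊗ [-3, 2] reproduces all 8 entries of T, so T = [2, -3] ⊗ [2, 3] ⊗ [-3, 2] and rank(T) ≤ 1.
Equivalently every frontal slice T[:,:,k] is c[k] times the rank-1 matrix [2, -3] ⊗ [2, 3]. So T has rank 1 (it is nonzero).

Yes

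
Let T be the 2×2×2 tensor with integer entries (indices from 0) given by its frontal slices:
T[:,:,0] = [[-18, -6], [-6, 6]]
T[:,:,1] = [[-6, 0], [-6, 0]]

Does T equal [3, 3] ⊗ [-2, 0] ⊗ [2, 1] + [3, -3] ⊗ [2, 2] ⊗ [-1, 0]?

Yes

Reconstruct entrywise from the claimed factors. For example, T[0,1,0] = -6 and Σₗ aₗ[0]bₗ[1]cₗ[0] = (3)·(0)·(2) + (3)·(2)·(-1) = -6; checking all 8 entries, every one matches. The claim holds.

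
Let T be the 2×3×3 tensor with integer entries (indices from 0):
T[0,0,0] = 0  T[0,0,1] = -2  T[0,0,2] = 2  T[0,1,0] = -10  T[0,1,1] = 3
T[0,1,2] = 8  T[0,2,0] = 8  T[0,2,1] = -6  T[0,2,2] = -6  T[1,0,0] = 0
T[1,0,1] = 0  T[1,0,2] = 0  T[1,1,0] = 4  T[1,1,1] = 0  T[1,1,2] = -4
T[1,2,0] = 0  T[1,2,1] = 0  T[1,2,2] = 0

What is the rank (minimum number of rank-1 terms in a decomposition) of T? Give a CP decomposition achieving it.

Lower bound: in the mode-3 unfolding of T (rows indexed by k, columns by (i,j)) the 3×3 minor on rows k ∈ {0, 1, 2}, columns (i,j) ∈ {(0,0), (0,1), (0,2)} is det [[0, -10, 8], [-2, 3, -6], [2, 8, -6]] = 64 ≠ 0, so that unfolding has rank ≥ 3 and hence rank(T) ≥ 3 (CP rank is at least every unfolding rank, though it can be larger).
Upper bound: T is a sum of 3 rank-1 terms, T = [1, 0] ⊗ [1, -1, 1] ⊗ [4, -4, -2] + [1, 0] ⊗ [2, -1, -2] ⊗ [-2, 1, 2] + [2, -1] ⊗ [0, 1, 0] ⊗ [-4, 0, 4] (written with every a and b primitive with positive leading entry and the scale carried by c; CP decompositions are not unique, and this one is verified by expanding entrywise), so rank(T) ≤ 3.
These bounds meet, so rank(T) = 3.

rank(T) = 3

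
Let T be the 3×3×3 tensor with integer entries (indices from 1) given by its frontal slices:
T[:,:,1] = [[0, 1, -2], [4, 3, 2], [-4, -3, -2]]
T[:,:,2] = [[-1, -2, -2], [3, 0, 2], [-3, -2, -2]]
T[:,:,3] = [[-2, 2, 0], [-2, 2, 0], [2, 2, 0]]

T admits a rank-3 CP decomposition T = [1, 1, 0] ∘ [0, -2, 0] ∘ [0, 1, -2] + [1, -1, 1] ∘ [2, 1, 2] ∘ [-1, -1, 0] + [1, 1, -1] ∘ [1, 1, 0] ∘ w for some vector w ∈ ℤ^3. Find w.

w = [2, 1, -2]

Subtract the known terms from T to get the rank-1 residual R = [1, 1, -1] ∘ [1, 1, 0] ∘ w, so R[i,j,k] = a[i]·b[j]·w[k]. Pick indices with nonzero a[1]·b[1] = (1)·(1) = 1. Only the fibre through (1,1,·) is needed: R[1,1,:] = T[1,1,:] − Σₗ aₗ[1]bₗ[1]cₗ = [0, -1, -2] − (1)·(0)·[0, 1, -2] − (1)·(2)·[-1, -1, 0] = [2, 1, -2]. Then w[k] = R[1,1,k] / 1 for each k, giving w = [2, 1, -2] / 1 = [2, 1, -2].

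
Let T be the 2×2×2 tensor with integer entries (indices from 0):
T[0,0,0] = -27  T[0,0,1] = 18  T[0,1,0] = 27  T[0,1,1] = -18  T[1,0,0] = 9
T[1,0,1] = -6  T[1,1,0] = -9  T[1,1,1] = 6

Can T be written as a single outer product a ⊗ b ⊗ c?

Yes

The mode-1 fibre T[:,0,0] = [-27, 9] gives a = [3, -1] (primitive direction); the mode-2 fibre T[0,:,0] = [-27, 27] gives b = [1, -1]; then c[k] = T[0,0,k] / (a[0]·b[0]) = [-27, 18] / 3 = [-9, 6].
Expanding [3, -1] ⊗ [1, -1] ⊗ [-9, 6] reproduces all 8 entries of T, so T = [3, -1] ⊗ [1, -1] ⊗ [-9, 6] and rank(T) ≤ 1.
Equivalently every frontal slice T[:,:,k] is c[k] times the rank-1 matrix [3, -1] ⊗ [1, -1]. So T has rank 1 (it is nonzero).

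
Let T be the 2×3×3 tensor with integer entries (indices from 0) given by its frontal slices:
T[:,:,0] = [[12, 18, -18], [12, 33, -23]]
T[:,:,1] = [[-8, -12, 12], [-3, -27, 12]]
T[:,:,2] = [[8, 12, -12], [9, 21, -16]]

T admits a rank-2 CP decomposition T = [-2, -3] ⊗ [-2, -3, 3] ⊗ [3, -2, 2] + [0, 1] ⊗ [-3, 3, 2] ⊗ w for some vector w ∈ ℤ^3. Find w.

w = [2, -3, 1]

Subtract the known terms from T to get the rank-1 residual R = [0, 1] ⊗ [-3, 3, 2] ⊗ w, so R[i,j,k] = a[i]·b[j]·w[k]. Pick indices with nonzero a[1]·b[0] = (1)·(-3) = -3. Only the fibre through (1,0,·) is needed: R[1,0,:] = T[1,0,:] − Σₗ aₗ[1]bₗ[0]cₗ = [12, -3, 9] − (-3)·(-2)·[3, -2, 2] = [-6, 9, -3]. Then w[k] = R[1,0,k] / -3 for each k, giving w = [-6, 9, -3] / -3 = [2, -3, 1].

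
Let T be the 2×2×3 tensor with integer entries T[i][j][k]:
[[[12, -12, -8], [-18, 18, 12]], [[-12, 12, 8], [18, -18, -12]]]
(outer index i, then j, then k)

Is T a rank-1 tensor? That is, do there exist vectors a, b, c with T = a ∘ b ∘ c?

Yes

If T = a ∘ b ∘ c then every fibre of T is a multiple of the corresponding factor, so read the factors off the fibres through the nonzero entry T[0,0,0] = 12.
The mode-1 fibre T[:,0,0] = [12, -12] gives a = [1, -1] (primitive direction); the mode-2 fibre T[0,:,0] = [12, -18] gives b = [2, -3]; then c[k] = T[0,0,k] / (a[0]·b[0]) = [12, -12, -8] / 2 = [6, -6, -4].
Expanding [1, -1] ∘ [2, -3] ∘ [6, -6, -4] reproduces all 12 entries of T, so T = [1, -1] ∘ [2, -3] ∘ [6, -6, -4] and rank(T) ≤ 1.
Equivalently every frontal slice T[:,:,k] is c[k] times the rank-1 matrix [1, -1] ∘ [2, -3]. So T has rank 1 (it is nonzero).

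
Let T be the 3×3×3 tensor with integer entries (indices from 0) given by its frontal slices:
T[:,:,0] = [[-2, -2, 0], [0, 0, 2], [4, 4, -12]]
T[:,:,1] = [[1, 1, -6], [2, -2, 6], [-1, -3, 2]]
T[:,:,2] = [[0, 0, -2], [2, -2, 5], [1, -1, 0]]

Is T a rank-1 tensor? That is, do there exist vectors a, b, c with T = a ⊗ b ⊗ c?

The mode-1 unfolding of T (rows indexed by i, columns by (j,k) = (0,0), (0,1), (0,2), (1,0), (1,1), (1,2), (2,0), (2,1), (2,2)) is [[-2, 1, 0, -2, 1, 0, 0, -6, -2], [0, 2, 2, 0, -2, -2, 2, 6, 5], [4, -1, 1, 4, -3, -1, -12, 2, 0]].
There the 3×3 minor on rows i ∈ {0, 1, 2}, columns (j,k) ∈ {(0,0), (0,1), (2,0)} is det [[-2, 1, 0], [0, 2, 2], [4, -1, -12]] = 52 ≠ 0, so this unfolding has rank ≥ 3; CP rank is at least every unfolding rank, so rank(T) ≥ 3.
In particular rank(T) ≥ 3 > 1, so T is not rank-1.

No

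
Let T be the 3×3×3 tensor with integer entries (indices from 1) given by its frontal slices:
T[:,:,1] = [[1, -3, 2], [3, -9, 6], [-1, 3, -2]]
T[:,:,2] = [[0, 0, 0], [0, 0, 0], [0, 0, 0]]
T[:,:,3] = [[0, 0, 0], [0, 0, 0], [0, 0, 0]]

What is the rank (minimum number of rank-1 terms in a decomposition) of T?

1

Lower bound: T ≠ 0 (e.g. T[1,1,1] = 1), so rank(T) ≥ 1.
Upper bound: if T = a ⊗ b ⊗ c then every fibre of T is a multiple of the corresponding factor, so read the factors off the fibres through the nonzero entry T[1,1,1] = 1.
The mode-1 fibre T[:,1,1] = [1, 3, -1] gives a = [1, 3, -1] (primitive direction); the mode-2 fibre T[1,:,1] = [1, -3, 2] gives b = [1, -3, 2]; then c[k] = T[1,1,k] / (a[1]·b[1]) = [1, 0, 0] / 1 = [1, 0, 0].
Expanding [1, 3, -1] ⊗ [1, -3, 2] ⊗ [1, 0, 0] reproduces all 27 entries of T, so T = [1, 3, -1] ⊗ [1, -3, 2] ⊗ [1, 0, 0] and rank(T) ≤ 1.
These bounds meet, so rank(T) = 1.
Check entry T[1,2,3] = 0: (1)·(-3)·(0) = 0.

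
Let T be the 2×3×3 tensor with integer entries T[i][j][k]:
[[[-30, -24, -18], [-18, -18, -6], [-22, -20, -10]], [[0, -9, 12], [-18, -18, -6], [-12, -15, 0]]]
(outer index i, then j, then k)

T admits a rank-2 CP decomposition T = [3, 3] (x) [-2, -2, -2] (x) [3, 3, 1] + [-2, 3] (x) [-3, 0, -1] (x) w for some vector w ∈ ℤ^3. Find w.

w = [-2, -1, -2]

Subtract the known terms from T to get the rank-1 residual R = [-2, 3] (x) [-3, 0, -1] (x) w, so R[i,j,k] = a[i]·b[j]·w[k]. Pick indices with nonzero a[0]·b[0] = (-2)·(-3) = 6. Only the fibre through (0,0,·) is needed: R[0,0,:] = T[0,0,:] − Σₗ aₗ[0]bₗ[0]cₗ = [-30, -24, -18] − (3)·(-2)·[3, 3, 1] = [-12, -6, -12]. Then w[k] = R[0,0,k] / 6 for each k, giving w = [-12, -6, -12] / 6 = [-2, -1, -2].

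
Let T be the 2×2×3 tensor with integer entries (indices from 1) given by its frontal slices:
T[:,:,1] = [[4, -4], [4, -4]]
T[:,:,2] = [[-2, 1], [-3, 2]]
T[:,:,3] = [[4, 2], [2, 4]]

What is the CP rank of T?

Lower bound: the mode-3 unfolding of T (rows indexed by k, columns by (i,j) = (1,1), (1,2), (2,1), (2,2)) is [[4, -4, 4, -4], [-2, 1, -3, 2], [4, 2, 2, 4]].
There the 3×3 minor on rows k ∈ {1, 2, 3}, columns (i,j) ∈ {(1,1), (1,2), (2,1)} is det [[4, -4, 4], [-2, 1, -3], [4, 2, 2]] = 32 ≠ 0, so this unfolding has rank ≥ 3; CP rank is at least every unfolding rank, so rank(T) ≥ 3. (Unfolding ranks only ever bound the CP rank from below — rank(T) can be strictly larger than all of them — so the matching upper bound has to come from an explicit 3-term decomposition.)
Upper bound: T is a sum of 3 rank-1 terms, T = (0, 1) ⊗ (1, -1) ⊗ (0, -1, -2) + (1, 1) ⊗ (0, 1) ⊗ (-2, 0, 4) + (1, 1) ⊗ (2, -1) ⊗ (2, -1, 2) (one valid choice — decompositions are not unique — normalised so each a, b is primitive with positive first nonzero entry; check it by expanding all entries), so rank(T) ≤ 3.
These bounds meet, so rank(T) = 3.
Check entry T[1,2,3] = 2: (0)·(-1)·(-2) + (1)·(1)·(4) + (1)·(-1)·(2) = 2.

3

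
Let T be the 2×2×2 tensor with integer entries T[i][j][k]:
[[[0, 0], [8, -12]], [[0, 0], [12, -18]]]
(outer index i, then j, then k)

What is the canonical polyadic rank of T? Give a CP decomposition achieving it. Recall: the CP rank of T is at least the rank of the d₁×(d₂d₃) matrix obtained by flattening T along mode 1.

rank(T) = 1

Lower bound: T ≠ 0 (e.g. T[0,1,0] = 8), so rank(T) ≥ 1.
Upper bound: if T = a ⊗ b ⊗ c then every fibre of T is a multiple of the corresponding factor, so read the factors off the fibres through the nonzero entry T[0,1,0] = 8.
The mode-1 fibre T[:,1,0] = [8, 12] gives a = [2, 3] (primitive direction); the mode-2 fibre T[0,:,0] = [0, 8] gives b = [0, 1]; then c[k] = T[0,1,k] / (a[0]·b[1]) = [8, -12] / 2 = [4, -6].
Expanding [2, 3] ⊗ [0, 1] ⊗ [4, -6] reproduces all 8 entries of T, so T = [2, 3] ⊗ [0, 1] ⊗ [4, -6] and rank(T) ≤ 1.
These bounds meet, so rank(T) = 1.
Check entry T[1,0,1] = 0: (3)·(0)·(-6) = 0.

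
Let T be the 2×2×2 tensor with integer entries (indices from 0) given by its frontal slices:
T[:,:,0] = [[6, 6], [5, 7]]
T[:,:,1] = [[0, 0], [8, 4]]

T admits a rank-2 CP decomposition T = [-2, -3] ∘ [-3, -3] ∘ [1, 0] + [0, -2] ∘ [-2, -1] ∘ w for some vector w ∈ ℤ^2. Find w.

w = [-1, 2]

Subtract the known terms from T to get the rank-1 residual R = [0, -2] ∘ [-2, -1] ∘ w, so R[i,j,k] = a[i]·b[j]·w[k]. Pick indices with nonzero a[1]·b[0] = (-2)·(-2) = 4. Only the fibre through (1,0,·) is needed: R[1,0,:] = T[1,0,:] − Σₗ aₗ[1]bₗ[0]cₗ = [5, 8] − (-3)·(-3)·[1, 0] = [-4, 8]. Then w[k] = R[1,0,k] / 4 for each k, giving w = [-4, 8] / 4 = [-1, 2].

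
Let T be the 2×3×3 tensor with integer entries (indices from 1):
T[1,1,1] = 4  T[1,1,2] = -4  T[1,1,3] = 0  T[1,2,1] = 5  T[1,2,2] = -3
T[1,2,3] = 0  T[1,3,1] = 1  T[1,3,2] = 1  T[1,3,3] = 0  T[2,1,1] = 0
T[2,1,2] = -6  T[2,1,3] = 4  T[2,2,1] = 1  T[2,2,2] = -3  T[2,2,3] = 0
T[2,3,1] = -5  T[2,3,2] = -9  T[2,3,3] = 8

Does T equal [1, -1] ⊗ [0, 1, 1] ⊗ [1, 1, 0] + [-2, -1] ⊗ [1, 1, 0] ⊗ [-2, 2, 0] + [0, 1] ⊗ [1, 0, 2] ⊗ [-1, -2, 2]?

No

Reconstruct entry (2,1,1) from the claimed factors: Σₗ aₗ[2]bₗ[1]cₗ[1] = (-1)·(0)·(1) + (-1)·(1)·(-2) + (1)·(1)·(-1) = 1, but T[2,1,1] = 0. The claim is false.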